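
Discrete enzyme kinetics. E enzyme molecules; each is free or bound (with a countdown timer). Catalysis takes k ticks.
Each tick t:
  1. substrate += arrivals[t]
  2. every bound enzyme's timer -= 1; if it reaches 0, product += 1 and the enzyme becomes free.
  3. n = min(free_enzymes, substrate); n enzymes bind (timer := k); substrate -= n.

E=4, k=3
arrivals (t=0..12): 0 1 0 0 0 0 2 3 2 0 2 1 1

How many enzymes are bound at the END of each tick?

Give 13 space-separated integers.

Answer: 0 1 1 1 0 0 2 4 4 4 4 4 4

Derivation:
t=0: arr=0 -> substrate=0 bound=0 product=0
t=1: arr=1 -> substrate=0 bound=1 product=0
t=2: arr=0 -> substrate=0 bound=1 product=0
t=3: arr=0 -> substrate=0 bound=1 product=0
t=4: arr=0 -> substrate=0 bound=0 product=1
t=5: arr=0 -> substrate=0 bound=0 product=1
t=6: arr=2 -> substrate=0 bound=2 product=1
t=7: arr=3 -> substrate=1 bound=4 product=1
t=8: arr=2 -> substrate=3 bound=4 product=1
t=9: arr=0 -> substrate=1 bound=4 product=3
t=10: arr=2 -> substrate=1 bound=4 product=5
t=11: arr=1 -> substrate=2 bound=4 product=5
t=12: arr=1 -> substrate=1 bound=4 product=7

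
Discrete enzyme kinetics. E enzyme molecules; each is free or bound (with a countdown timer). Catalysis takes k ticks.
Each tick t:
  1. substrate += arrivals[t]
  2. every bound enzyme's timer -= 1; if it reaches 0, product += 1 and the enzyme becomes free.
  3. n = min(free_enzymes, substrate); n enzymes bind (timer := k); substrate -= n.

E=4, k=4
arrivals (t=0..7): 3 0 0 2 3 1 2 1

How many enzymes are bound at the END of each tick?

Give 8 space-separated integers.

Answer: 3 3 3 4 4 4 4 4

Derivation:
t=0: arr=3 -> substrate=0 bound=3 product=0
t=1: arr=0 -> substrate=0 bound=3 product=0
t=2: arr=0 -> substrate=0 bound=3 product=0
t=3: arr=2 -> substrate=1 bound=4 product=0
t=4: arr=3 -> substrate=1 bound=4 product=3
t=5: arr=1 -> substrate=2 bound=4 product=3
t=6: arr=2 -> substrate=4 bound=4 product=3
t=7: arr=1 -> substrate=4 bound=4 product=4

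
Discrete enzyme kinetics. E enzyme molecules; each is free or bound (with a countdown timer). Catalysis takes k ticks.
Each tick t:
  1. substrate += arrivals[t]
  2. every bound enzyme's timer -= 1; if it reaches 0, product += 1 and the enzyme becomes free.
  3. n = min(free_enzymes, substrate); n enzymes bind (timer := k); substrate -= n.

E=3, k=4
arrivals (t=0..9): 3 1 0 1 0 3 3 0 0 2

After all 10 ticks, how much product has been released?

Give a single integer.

t=0: arr=3 -> substrate=0 bound=3 product=0
t=1: arr=1 -> substrate=1 bound=3 product=0
t=2: arr=0 -> substrate=1 bound=3 product=0
t=3: arr=1 -> substrate=2 bound=3 product=0
t=4: arr=0 -> substrate=0 bound=2 product=3
t=5: arr=3 -> substrate=2 bound=3 product=3
t=6: arr=3 -> substrate=5 bound=3 product=3
t=7: arr=0 -> substrate=5 bound=3 product=3
t=8: arr=0 -> substrate=3 bound=3 product=5
t=9: arr=2 -> substrate=4 bound=3 product=6

Answer: 6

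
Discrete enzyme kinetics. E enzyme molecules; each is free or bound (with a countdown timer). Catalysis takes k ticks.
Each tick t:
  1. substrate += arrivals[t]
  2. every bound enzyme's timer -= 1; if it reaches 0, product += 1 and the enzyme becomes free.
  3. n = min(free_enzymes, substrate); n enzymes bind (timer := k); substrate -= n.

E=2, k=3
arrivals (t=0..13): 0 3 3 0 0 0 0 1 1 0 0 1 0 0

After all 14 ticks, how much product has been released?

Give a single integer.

Answer: 8

Derivation:
t=0: arr=0 -> substrate=0 bound=0 product=0
t=1: arr=3 -> substrate=1 bound=2 product=0
t=2: arr=3 -> substrate=4 bound=2 product=0
t=3: arr=0 -> substrate=4 bound=2 product=0
t=4: arr=0 -> substrate=2 bound=2 product=2
t=5: arr=0 -> substrate=2 bound=2 product=2
t=6: arr=0 -> substrate=2 bound=2 product=2
t=7: arr=1 -> substrate=1 bound=2 product=4
t=8: arr=1 -> substrate=2 bound=2 product=4
t=9: arr=0 -> substrate=2 bound=2 product=4
t=10: arr=0 -> substrate=0 bound=2 product=6
t=11: arr=1 -> substrate=1 bound=2 product=6
t=12: arr=0 -> substrate=1 bound=2 product=6
t=13: arr=0 -> substrate=0 bound=1 product=8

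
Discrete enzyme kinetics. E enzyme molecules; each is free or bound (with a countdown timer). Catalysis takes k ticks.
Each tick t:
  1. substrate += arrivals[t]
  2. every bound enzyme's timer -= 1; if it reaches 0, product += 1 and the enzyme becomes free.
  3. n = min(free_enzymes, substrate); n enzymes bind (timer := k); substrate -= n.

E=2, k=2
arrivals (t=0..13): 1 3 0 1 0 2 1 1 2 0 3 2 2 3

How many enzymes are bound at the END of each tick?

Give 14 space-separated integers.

Answer: 1 2 2 2 2 2 2 2 2 2 2 2 2 2

Derivation:
t=0: arr=1 -> substrate=0 bound=1 product=0
t=1: arr=3 -> substrate=2 bound=2 product=0
t=2: arr=0 -> substrate=1 bound=2 product=1
t=3: arr=1 -> substrate=1 bound=2 product=2
t=4: arr=0 -> substrate=0 bound=2 product=3
t=5: arr=2 -> substrate=1 bound=2 product=4
t=6: arr=1 -> substrate=1 bound=2 product=5
t=7: arr=1 -> substrate=1 bound=2 product=6
t=8: arr=2 -> substrate=2 bound=2 product=7
t=9: arr=0 -> substrate=1 bound=2 product=8
t=10: arr=3 -> substrate=3 bound=2 product=9
t=11: arr=2 -> substrate=4 bound=2 product=10
t=12: arr=2 -> substrate=5 bound=2 product=11
t=13: arr=3 -> substrate=7 bound=2 product=12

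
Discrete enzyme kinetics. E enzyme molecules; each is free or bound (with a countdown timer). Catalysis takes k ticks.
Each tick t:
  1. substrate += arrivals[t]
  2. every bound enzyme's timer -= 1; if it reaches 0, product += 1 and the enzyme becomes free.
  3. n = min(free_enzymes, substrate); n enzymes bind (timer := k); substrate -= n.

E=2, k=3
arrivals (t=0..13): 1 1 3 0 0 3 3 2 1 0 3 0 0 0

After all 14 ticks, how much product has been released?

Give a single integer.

Answer: 8

Derivation:
t=0: arr=1 -> substrate=0 bound=1 product=0
t=1: arr=1 -> substrate=0 bound=2 product=0
t=2: arr=3 -> substrate=3 bound=2 product=0
t=3: arr=0 -> substrate=2 bound=2 product=1
t=4: arr=0 -> substrate=1 bound=2 product=2
t=5: arr=3 -> substrate=4 bound=2 product=2
t=6: arr=3 -> substrate=6 bound=2 product=3
t=7: arr=2 -> substrate=7 bound=2 product=4
t=8: arr=1 -> substrate=8 bound=2 product=4
t=9: arr=0 -> substrate=7 bound=2 product=5
t=10: arr=3 -> substrate=9 bound=2 product=6
t=11: arr=0 -> substrate=9 bound=2 product=6
t=12: arr=0 -> substrate=8 bound=2 product=7
t=13: arr=0 -> substrate=7 bound=2 product=8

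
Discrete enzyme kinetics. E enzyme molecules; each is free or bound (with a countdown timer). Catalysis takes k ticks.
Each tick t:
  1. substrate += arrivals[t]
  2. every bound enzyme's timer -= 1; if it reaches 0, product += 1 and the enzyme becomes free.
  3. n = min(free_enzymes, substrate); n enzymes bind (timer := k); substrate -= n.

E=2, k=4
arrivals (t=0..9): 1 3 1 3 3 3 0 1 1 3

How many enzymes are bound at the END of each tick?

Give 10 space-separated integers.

Answer: 1 2 2 2 2 2 2 2 2 2

Derivation:
t=0: arr=1 -> substrate=0 bound=1 product=0
t=1: arr=3 -> substrate=2 bound=2 product=0
t=2: arr=1 -> substrate=3 bound=2 product=0
t=3: arr=3 -> substrate=6 bound=2 product=0
t=4: arr=3 -> substrate=8 bound=2 product=1
t=5: arr=3 -> substrate=10 bound=2 product=2
t=6: arr=0 -> substrate=10 bound=2 product=2
t=7: arr=1 -> substrate=11 bound=2 product=2
t=8: arr=1 -> substrate=11 bound=2 product=3
t=9: arr=3 -> substrate=13 bound=2 product=4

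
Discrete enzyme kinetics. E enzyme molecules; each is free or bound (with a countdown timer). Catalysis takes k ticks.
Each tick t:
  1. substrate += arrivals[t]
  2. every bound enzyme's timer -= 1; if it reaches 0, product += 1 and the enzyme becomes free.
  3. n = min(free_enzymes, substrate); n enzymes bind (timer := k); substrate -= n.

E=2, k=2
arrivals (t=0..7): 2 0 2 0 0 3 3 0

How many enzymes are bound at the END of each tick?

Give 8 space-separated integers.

Answer: 2 2 2 2 0 2 2 2

Derivation:
t=0: arr=2 -> substrate=0 bound=2 product=0
t=1: arr=0 -> substrate=0 bound=2 product=0
t=2: arr=2 -> substrate=0 bound=2 product=2
t=3: arr=0 -> substrate=0 bound=2 product=2
t=4: arr=0 -> substrate=0 bound=0 product=4
t=5: arr=3 -> substrate=1 bound=2 product=4
t=6: arr=3 -> substrate=4 bound=2 product=4
t=7: arr=0 -> substrate=2 bound=2 product=6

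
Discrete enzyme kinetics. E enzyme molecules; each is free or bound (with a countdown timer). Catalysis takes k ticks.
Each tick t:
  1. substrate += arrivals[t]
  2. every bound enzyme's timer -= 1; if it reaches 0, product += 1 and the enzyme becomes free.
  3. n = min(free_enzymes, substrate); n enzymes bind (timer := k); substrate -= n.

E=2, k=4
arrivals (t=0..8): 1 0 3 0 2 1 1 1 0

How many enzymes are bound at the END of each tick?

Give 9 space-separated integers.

Answer: 1 1 2 2 2 2 2 2 2

Derivation:
t=0: arr=1 -> substrate=0 bound=1 product=0
t=1: arr=0 -> substrate=0 bound=1 product=0
t=2: arr=3 -> substrate=2 bound=2 product=0
t=3: arr=0 -> substrate=2 bound=2 product=0
t=4: arr=2 -> substrate=3 bound=2 product=1
t=5: arr=1 -> substrate=4 bound=2 product=1
t=6: arr=1 -> substrate=4 bound=2 product=2
t=7: arr=1 -> substrate=5 bound=2 product=2
t=8: arr=0 -> substrate=4 bound=2 product=3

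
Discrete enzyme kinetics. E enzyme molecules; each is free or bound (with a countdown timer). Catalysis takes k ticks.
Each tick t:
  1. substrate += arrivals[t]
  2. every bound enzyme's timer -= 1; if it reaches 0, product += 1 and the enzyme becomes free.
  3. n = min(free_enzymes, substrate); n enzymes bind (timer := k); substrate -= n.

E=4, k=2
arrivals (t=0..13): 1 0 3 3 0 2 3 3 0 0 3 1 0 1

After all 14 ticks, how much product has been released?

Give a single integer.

t=0: arr=1 -> substrate=0 bound=1 product=0
t=1: arr=0 -> substrate=0 bound=1 product=0
t=2: arr=3 -> substrate=0 bound=3 product=1
t=3: arr=3 -> substrate=2 bound=4 product=1
t=4: arr=0 -> substrate=0 bound=3 product=4
t=5: arr=2 -> substrate=0 bound=4 product=5
t=6: arr=3 -> substrate=1 bound=4 product=7
t=7: arr=3 -> substrate=2 bound=4 product=9
t=8: arr=0 -> substrate=0 bound=4 product=11
t=9: arr=0 -> substrate=0 bound=2 product=13
t=10: arr=3 -> substrate=0 bound=3 product=15
t=11: arr=1 -> substrate=0 bound=4 product=15
t=12: arr=0 -> substrate=0 bound=1 product=18
t=13: arr=1 -> substrate=0 bound=1 product=19

Answer: 19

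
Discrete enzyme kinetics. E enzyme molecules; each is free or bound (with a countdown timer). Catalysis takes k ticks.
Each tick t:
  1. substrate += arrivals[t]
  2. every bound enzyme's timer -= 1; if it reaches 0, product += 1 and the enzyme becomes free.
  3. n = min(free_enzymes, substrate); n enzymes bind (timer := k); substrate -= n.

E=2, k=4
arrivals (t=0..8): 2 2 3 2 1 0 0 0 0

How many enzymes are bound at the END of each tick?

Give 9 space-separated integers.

Answer: 2 2 2 2 2 2 2 2 2

Derivation:
t=0: arr=2 -> substrate=0 bound=2 product=0
t=1: arr=2 -> substrate=2 bound=2 product=0
t=2: arr=3 -> substrate=5 bound=2 product=0
t=3: arr=2 -> substrate=7 bound=2 product=0
t=4: arr=1 -> substrate=6 bound=2 product=2
t=5: arr=0 -> substrate=6 bound=2 product=2
t=6: arr=0 -> substrate=6 bound=2 product=2
t=7: arr=0 -> substrate=6 bound=2 product=2
t=8: arr=0 -> substrate=4 bound=2 product=4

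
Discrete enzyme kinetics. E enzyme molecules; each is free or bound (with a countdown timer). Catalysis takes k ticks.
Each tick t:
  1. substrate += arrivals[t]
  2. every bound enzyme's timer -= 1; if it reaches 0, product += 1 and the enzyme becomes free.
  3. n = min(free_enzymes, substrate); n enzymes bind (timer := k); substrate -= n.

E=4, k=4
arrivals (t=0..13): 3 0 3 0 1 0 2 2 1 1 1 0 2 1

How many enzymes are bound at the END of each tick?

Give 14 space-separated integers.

t=0: arr=3 -> substrate=0 bound=3 product=0
t=1: arr=0 -> substrate=0 bound=3 product=0
t=2: arr=3 -> substrate=2 bound=4 product=0
t=3: arr=0 -> substrate=2 bound=4 product=0
t=4: arr=1 -> substrate=0 bound=4 product=3
t=5: arr=0 -> substrate=0 bound=4 product=3
t=6: arr=2 -> substrate=1 bound=4 product=4
t=7: arr=2 -> substrate=3 bound=4 product=4
t=8: arr=1 -> substrate=1 bound=4 product=7
t=9: arr=1 -> substrate=2 bound=4 product=7
t=10: arr=1 -> substrate=2 bound=4 product=8
t=11: arr=0 -> substrate=2 bound=4 product=8
t=12: arr=2 -> substrate=1 bound=4 product=11
t=13: arr=1 -> substrate=2 bound=4 product=11

Answer: 3 3 4 4 4 4 4 4 4 4 4 4 4 4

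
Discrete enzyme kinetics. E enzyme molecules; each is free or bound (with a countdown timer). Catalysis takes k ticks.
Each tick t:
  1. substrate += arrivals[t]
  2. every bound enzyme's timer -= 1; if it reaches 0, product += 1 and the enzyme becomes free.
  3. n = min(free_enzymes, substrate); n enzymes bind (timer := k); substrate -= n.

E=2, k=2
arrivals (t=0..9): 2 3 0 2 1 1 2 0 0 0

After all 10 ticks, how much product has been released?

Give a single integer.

t=0: arr=2 -> substrate=0 bound=2 product=0
t=1: arr=3 -> substrate=3 bound=2 product=0
t=2: arr=0 -> substrate=1 bound=2 product=2
t=3: arr=2 -> substrate=3 bound=2 product=2
t=4: arr=1 -> substrate=2 bound=2 product=4
t=5: arr=1 -> substrate=3 bound=2 product=4
t=6: arr=2 -> substrate=3 bound=2 product=6
t=7: arr=0 -> substrate=3 bound=2 product=6
t=8: arr=0 -> substrate=1 bound=2 product=8
t=9: arr=0 -> substrate=1 bound=2 product=8

Answer: 8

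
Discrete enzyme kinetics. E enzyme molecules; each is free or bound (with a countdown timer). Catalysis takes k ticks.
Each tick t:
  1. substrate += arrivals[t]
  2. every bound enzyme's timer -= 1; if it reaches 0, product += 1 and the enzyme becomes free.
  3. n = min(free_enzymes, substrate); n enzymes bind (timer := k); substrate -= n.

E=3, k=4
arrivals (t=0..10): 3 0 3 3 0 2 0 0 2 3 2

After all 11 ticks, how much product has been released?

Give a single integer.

t=0: arr=3 -> substrate=0 bound=3 product=0
t=1: arr=0 -> substrate=0 bound=3 product=0
t=2: arr=3 -> substrate=3 bound=3 product=0
t=3: arr=3 -> substrate=6 bound=3 product=0
t=4: arr=0 -> substrate=3 bound=3 product=3
t=5: arr=2 -> substrate=5 bound=3 product=3
t=6: arr=0 -> substrate=5 bound=3 product=3
t=7: arr=0 -> substrate=5 bound=3 product=3
t=8: arr=2 -> substrate=4 bound=3 product=6
t=9: arr=3 -> substrate=7 bound=3 product=6
t=10: arr=2 -> substrate=9 bound=3 product=6

Answer: 6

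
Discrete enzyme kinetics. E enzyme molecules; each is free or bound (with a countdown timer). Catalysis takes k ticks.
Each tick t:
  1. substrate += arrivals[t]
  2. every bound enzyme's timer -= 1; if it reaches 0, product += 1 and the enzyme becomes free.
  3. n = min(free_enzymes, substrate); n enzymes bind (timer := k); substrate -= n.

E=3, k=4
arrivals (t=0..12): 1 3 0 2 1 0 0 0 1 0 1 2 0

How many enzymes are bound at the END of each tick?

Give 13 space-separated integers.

t=0: arr=1 -> substrate=0 bound=1 product=0
t=1: arr=3 -> substrate=1 bound=3 product=0
t=2: arr=0 -> substrate=1 bound=3 product=0
t=3: arr=2 -> substrate=3 bound=3 product=0
t=4: arr=1 -> substrate=3 bound=3 product=1
t=5: arr=0 -> substrate=1 bound=3 product=3
t=6: arr=0 -> substrate=1 bound=3 product=3
t=7: arr=0 -> substrate=1 bound=3 product=3
t=8: arr=1 -> substrate=1 bound=3 product=4
t=9: arr=0 -> substrate=0 bound=2 product=6
t=10: arr=1 -> substrate=0 bound=3 product=6
t=11: arr=2 -> substrate=2 bound=3 product=6
t=12: arr=0 -> substrate=1 bound=3 product=7

Answer: 1 3 3 3 3 3 3 3 3 2 3 3 3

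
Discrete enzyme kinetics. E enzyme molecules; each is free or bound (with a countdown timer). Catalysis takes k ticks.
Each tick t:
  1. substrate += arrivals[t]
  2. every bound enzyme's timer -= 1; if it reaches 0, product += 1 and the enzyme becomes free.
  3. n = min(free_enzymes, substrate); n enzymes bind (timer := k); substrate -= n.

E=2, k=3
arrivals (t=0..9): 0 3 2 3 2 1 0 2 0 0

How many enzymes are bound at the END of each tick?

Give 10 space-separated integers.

t=0: arr=0 -> substrate=0 bound=0 product=0
t=1: arr=3 -> substrate=1 bound=2 product=0
t=2: arr=2 -> substrate=3 bound=2 product=0
t=3: arr=3 -> substrate=6 bound=2 product=0
t=4: arr=2 -> substrate=6 bound=2 product=2
t=5: arr=1 -> substrate=7 bound=2 product=2
t=6: arr=0 -> substrate=7 bound=2 product=2
t=7: arr=2 -> substrate=7 bound=2 product=4
t=8: arr=0 -> substrate=7 bound=2 product=4
t=9: arr=0 -> substrate=7 bound=2 product=4

Answer: 0 2 2 2 2 2 2 2 2 2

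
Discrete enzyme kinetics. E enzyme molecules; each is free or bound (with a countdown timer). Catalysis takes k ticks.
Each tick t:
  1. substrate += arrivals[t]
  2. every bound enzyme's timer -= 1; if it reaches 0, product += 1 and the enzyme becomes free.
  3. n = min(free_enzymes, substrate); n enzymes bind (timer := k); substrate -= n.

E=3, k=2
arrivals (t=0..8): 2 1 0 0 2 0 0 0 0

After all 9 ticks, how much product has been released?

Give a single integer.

t=0: arr=2 -> substrate=0 bound=2 product=0
t=1: arr=1 -> substrate=0 bound=3 product=0
t=2: arr=0 -> substrate=0 bound=1 product=2
t=3: arr=0 -> substrate=0 bound=0 product=3
t=4: arr=2 -> substrate=0 bound=2 product=3
t=5: arr=0 -> substrate=0 bound=2 product=3
t=6: arr=0 -> substrate=0 bound=0 product=5
t=7: arr=0 -> substrate=0 bound=0 product=5
t=8: arr=0 -> substrate=0 bound=0 product=5

Answer: 5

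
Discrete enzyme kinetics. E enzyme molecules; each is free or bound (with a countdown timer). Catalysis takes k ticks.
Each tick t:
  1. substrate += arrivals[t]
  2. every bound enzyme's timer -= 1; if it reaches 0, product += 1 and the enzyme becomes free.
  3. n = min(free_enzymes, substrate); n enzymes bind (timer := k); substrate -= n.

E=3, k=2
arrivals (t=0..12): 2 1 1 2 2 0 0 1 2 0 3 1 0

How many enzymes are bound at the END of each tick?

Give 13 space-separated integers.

t=0: arr=2 -> substrate=0 bound=2 product=0
t=1: arr=1 -> substrate=0 bound=3 product=0
t=2: arr=1 -> substrate=0 bound=2 product=2
t=3: arr=2 -> substrate=0 bound=3 product=3
t=4: arr=2 -> substrate=1 bound=3 product=4
t=5: arr=0 -> substrate=0 bound=2 product=6
t=6: arr=0 -> substrate=0 bound=1 product=7
t=7: arr=1 -> substrate=0 bound=1 product=8
t=8: arr=2 -> substrate=0 bound=3 product=8
t=9: arr=0 -> substrate=0 bound=2 product=9
t=10: arr=3 -> substrate=0 bound=3 product=11
t=11: arr=1 -> substrate=1 bound=3 product=11
t=12: arr=0 -> substrate=0 bound=1 product=14

Answer: 2 3 2 3 3 2 1 1 3 2 3 3 1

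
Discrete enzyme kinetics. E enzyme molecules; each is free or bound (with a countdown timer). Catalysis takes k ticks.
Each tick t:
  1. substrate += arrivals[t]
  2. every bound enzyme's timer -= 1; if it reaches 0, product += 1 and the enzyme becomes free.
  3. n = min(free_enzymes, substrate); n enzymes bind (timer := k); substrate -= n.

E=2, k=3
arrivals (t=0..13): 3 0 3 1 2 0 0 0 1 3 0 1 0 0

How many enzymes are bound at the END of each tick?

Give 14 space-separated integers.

Answer: 2 2 2 2 2 2 2 2 2 2 2 2 2 2

Derivation:
t=0: arr=3 -> substrate=1 bound=2 product=0
t=1: arr=0 -> substrate=1 bound=2 product=0
t=2: arr=3 -> substrate=4 bound=2 product=0
t=3: arr=1 -> substrate=3 bound=2 product=2
t=4: arr=2 -> substrate=5 bound=2 product=2
t=5: arr=0 -> substrate=5 bound=2 product=2
t=6: arr=0 -> substrate=3 bound=2 product=4
t=7: arr=0 -> substrate=3 bound=2 product=4
t=8: arr=1 -> substrate=4 bound=2 product=4
t=9: arr=3 -> substrate=5 bound=2 product=6
t=10: arr=0 -> substrate=5 bound=2 product=6
t=11: arr=1 -> substrate=6 bound=2 product=6
t=12: arr=0 -> substrate=4 bound=2 product=8
t=13: arr=0 -> substrate=4 bound=2 product=8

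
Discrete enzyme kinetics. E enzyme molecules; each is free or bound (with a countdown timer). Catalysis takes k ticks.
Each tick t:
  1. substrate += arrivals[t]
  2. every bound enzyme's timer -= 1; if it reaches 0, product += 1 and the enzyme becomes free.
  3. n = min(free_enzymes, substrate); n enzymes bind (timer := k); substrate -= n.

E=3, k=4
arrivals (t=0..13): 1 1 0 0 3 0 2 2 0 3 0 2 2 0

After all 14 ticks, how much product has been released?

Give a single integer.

Answer: 8

Derivation:
t=0: arr=1 -> substrate=0 bound=1 product=0
t=1: arr=1 -> substrate=0 bound=2 product=0
t=2: arr=0 -> substrate=0 bound=2 product=0
t=3: arr=0 -> substrate=0 bound=2 product=0
t=4: arr=3 -> substrate=1 bound=3 product=1
t=5: arr=0 -> substrate=0 bound=3 product=2
t=6: arr=2 -> substrate=2 bound=3 product=2
t=7: arr=2 -> substrate=4 bound=3 product=2
t=8: arr=0 -> substrate=2 bound=3 product=4
t=9: arr=3 -> substrate=4 bound=3 product=5
t=10: arr=0 -> substrate=4 bound=3 product=5
t=11: arr=2 -> substrate=6 bound=3 product=5
t=12: arr=2 -> substrate=6 bound=3 product=7
t=13: arr=0 -> substrate=5 bound=3 product=8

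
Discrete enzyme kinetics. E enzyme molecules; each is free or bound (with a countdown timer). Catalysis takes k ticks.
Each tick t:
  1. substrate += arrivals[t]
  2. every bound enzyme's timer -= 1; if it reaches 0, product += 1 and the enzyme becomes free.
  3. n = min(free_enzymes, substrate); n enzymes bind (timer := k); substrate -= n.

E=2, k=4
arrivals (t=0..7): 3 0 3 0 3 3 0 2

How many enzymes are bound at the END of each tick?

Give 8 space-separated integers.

t=0: arr=3 -> substrate=1 bound=2 product=0
t=1: arr=0 -> substrate=1 bound=2 product=0
t=2: arr=3 -> substrate=4 bound=2 product=0
t=3: arr=0 -> substrate=4 bound=2 product=0
t=4: arr=3 -> substrate=5 bound=2 product=2
t=5: arr=3 -> substrate=8 bound=2 product=2
t=6: arr=0 -> substrate=8 bound=2 product=2
t=7: arr=2 -> substrate=10 bound=2 product=2

Answer: 2 2 2 2 2 2 2 2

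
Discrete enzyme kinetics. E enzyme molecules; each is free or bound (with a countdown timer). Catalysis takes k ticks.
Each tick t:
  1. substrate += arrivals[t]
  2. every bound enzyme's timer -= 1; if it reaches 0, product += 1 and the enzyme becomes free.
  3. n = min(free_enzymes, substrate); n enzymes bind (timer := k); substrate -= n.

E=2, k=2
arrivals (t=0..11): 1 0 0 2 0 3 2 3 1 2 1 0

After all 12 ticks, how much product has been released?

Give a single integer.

Answer: 9

Derivation:
t=0: arr=1 -> substrate=0 bound=1 product=0
t=1: arr=0 -> substrate=0 bound=1 product=0
t=2: arr=0 -> substrate=0 bound=0 product=1
t=3: arr=2 -> substrate=0 bound=2 product=1
t=4: arr=0 -> substrate=0 bound=2 product=1
t=5: arr=3 -> substrate=1 bound=2 product=3
t=6: arr=2 -> substrate=3 bound=2 product=3
t=7: arr=3 -> substrate=4 bound=2 product=5
t=8: arr=1 -> substrate=5 bound=2 product=5
t=9: arr=2 -> substrate=5 bound=2 product=7
t=10: arr=1 -> substrate=6 bound=2 product=7
t=11: arr=0 -> substrate=4 bound=2 product=9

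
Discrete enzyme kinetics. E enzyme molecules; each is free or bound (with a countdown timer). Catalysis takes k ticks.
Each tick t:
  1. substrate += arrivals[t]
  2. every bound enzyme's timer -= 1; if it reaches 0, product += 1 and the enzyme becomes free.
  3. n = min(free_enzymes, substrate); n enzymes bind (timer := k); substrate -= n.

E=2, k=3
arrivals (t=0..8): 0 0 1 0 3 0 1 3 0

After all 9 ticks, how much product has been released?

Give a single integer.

Answer: 3

Derivation:
t=0: arr=0 -> substrate=0 bound=0 product=0
t=1: arr=0 -> substrate=0 bound=0 product=0
t=2: arr=1 -> substrate=0 bound=1 product=0
t=3: arr=0 -> substrate=0 bound=1 product=0
t=4: arr=3 -> substrate=2 bound=2 product=0
t=5: arr=0 -> substrate=1 bound=2 product=1
t=6: arr=1 -> substrate=2 bound=2 product=1
t=7: arr=3 -> substrate=4 bound=2 product=2
t=8: arr=0 -> substrate=3 bound=2 product=3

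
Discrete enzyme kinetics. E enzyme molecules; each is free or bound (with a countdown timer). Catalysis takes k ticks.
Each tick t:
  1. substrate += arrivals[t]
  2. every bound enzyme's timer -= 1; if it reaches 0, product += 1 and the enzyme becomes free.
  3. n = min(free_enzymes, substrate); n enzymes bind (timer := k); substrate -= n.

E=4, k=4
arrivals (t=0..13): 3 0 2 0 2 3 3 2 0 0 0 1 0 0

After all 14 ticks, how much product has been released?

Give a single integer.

Answer: 11

Derivation:
t=0: arr=3 -> substrate=0 bound=3 product=0
t=1: arr=0 -> substrate=0 bound=3 product=0
t=2: arr=2 -> substrate=1 bound=4 product=0
t=3: arr=0 -> substrate=1 bound=4 product=0
t=4: arr=2 -> substrate=0 bound=4 product=3
t=5: arr=3 -> substrate=3 bound=4 product=3
t=6: arr=3 -> substrate=5 bound=4 product=4
t=7: arr=2 -> substrate=7 bound=4 product=4
t=8: arr=0 -> substrate=4 bound=4 product=7
t=9: arr=0 -> substrate=4 bound=4 product=7
t=10: arr=0 -> substrate=3 bound=4 product=8
t=11: arr=1 -> substrate=4 bound=4 product=8
t=12: arr=0 -> substrate=1 bound=4 product=11
t=13: arr=0 -> substrate=1 bound=4 product=11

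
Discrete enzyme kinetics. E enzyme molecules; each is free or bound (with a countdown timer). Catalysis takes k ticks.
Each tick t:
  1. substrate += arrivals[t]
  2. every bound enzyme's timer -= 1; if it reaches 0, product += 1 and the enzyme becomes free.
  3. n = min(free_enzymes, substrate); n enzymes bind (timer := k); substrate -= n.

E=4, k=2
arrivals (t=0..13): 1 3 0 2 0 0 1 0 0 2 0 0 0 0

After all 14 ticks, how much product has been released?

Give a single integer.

t=0: arr=1 -> substrate=0 bound=1 product=0
t=1: arr=3 -> substrate=0 bound=4 product=0
t=2: arr=0 -> substrate=0 bound=3 product=1
t=3: arr=2 -> substrate=0 bound=2 product=4
t=4: arr=0 -> substrate=0 bound=2 product=4
t=5: arr=0 -> substrate=0 bound=0 product=6
t=6: arr=1 -> substrate=0 bound=1 product=6
t=7: arr=0 -> substrate=0 bound=1 product=6
t=8: arr=0 -> substrate=0 bound=0 product=7
t=9: arr=2 -> substrate=0 bound=2 product=7
t=10: arr=0 -> substrate=0 bound=2 product=7
t=11: arr=0 -> substrate=0 bound=0 product=9
t=12: arr=0 -> substrate=0 bound=0 product=9
t=13: arr=0 -> substrate=0 bound=0 product=9

Answer: 9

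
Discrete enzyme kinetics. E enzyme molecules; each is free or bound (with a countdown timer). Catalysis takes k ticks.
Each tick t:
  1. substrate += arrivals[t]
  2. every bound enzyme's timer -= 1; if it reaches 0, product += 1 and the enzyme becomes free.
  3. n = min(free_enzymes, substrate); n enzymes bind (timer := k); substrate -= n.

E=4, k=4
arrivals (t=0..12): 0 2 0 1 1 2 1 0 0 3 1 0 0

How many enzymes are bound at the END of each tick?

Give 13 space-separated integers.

t=0: arr=0 -> substrate=0 bound=0 product=0
t=1: arr=2 -> substrate=0 bound=2 product=0
t=2: arr=0 -> substrate=0 bound=2 product=0
t=3: arr=1 -> substrate=0 bound=3 product=0
t=4: arr=1 -> substrate=0 bound=4 product=0
t=5: arr=2 -> substrate=0 bound=4 product=2
t=6: arr=1 -> substrate=1 bound=4 product=2
t=7: arr=0 -> substrate=0 bound=4 product=3
t=8: arr=0 -> substrate=0 bound=3 product=4
t=9: arr=3 -> substrate=0 bound=4 product=6
t=10: arr=1 -> substrate=1 bound=4 product=6
t=11: arr=0 -> substrate=0 bound=4 product=7
t=12: arr=0 -> substrate=0 bound=4 product=7

Answer: 0 2 2 3 4 4 4 4 3 4 4 4 4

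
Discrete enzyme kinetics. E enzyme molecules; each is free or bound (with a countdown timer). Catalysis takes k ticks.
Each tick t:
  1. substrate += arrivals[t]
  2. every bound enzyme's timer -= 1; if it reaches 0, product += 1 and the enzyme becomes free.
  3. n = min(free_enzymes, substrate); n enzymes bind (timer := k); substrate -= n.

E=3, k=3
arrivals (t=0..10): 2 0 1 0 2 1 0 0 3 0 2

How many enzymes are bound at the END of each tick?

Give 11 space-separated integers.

Answer: 2 2 3 1 3 3 3 1 3 3 3

Derivation:
t=0: arr=2 -> substrate=0 bound=2 product=0
t=1: arr=0 -> substrate=0 bound=2 product=0
t=2: arr=1 -> substrate=0 bound=3 product=0
t=3: arr=0 -> substrate=0 bound=1 product=2
t=4: arr=2 -> substrate=0 bound=3 product=2
t=5: arr=1 -> substrate=0 bound=3 product=3
t=6: arr=0 -> substrate=0 bound=3 product=3
t=7: arr=0 -> substrate=0 bound=1 product=5
t=8: arr=3 -> substrate=0 bound=3 product=6
t=9: arr=0 -> substrate=0 bound=3 product=6
t=10: arr=2 -> substrate=2 bound=3 product=6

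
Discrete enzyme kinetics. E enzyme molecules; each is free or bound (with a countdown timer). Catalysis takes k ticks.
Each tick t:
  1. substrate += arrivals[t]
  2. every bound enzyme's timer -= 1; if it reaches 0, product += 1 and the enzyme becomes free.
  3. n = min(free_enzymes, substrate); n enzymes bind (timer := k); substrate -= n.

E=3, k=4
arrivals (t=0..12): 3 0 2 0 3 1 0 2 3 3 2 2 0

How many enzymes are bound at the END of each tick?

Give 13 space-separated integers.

t=0: arr=3 -> substrate=0 bound=3 product=0
t=1: arr=0 -> substrate=0 bound=3 product=0
t=2: arr=2 -> substrate=2 bound=3 product=0
t=3: arr=0 -> substrate=2 bound=3 product=0
t=4: arr=3 -> substrate=2 bound=3 product=3
t=5: arr=1 -> substrate=3 bound=3 product=3
t=6: arr=0 -> substrate=3 bound=3 product=3
t=7: arr=2 -> substrate=5 bound=3 product=3
t=8: arr=3 -> substrate=5 bound=3 product=6
t=9: arr=3 -> substrate=8 bound=3 product=6
t=10: arr=2 -> substrate=10 bound=3 product=6
t=11: arr=2 -> substrate=12 bound=3 product=6
t=12: arr=0 -> substrate=9 bound=3 product=9

Answer: 3 3 3 3 3 3 3 3 3 3 3 3 3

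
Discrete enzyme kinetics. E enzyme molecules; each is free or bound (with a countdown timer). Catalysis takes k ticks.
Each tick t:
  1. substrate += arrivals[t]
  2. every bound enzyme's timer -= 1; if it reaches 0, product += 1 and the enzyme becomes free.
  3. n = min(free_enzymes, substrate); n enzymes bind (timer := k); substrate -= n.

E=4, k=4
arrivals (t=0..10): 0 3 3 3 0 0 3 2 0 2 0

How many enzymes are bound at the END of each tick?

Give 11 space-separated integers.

Answer: 0 3 4 4 4 4 4 4 4 4 4

Derivation:
t=0: arr=0 -> substrate=0 bound=0 product=0
t=1: arr=3 -> substrate=0 bound=3 product=0
t=2: arr=3 -> substrate=2 bound=4 product=0
t=3: arr=3 -> substrate=5 bound=4 product=0
t=4: arr=0 -> substrate=5 bound=4 product=0
t=5: arr=0 -> substrate=2 bound=4 product=3
t=6: arr=3 -> substrate=4 bound=4 product=4
t=7: arr=2 -> substrate=6 bound=4 product=4
t=8: arr=0 -> substrate=6 bound=4 product=4
t=9: arr=2 -> substrate=5 bound=4 product=7
t=10: arr=0 -> substrate=4 bound=4 product=8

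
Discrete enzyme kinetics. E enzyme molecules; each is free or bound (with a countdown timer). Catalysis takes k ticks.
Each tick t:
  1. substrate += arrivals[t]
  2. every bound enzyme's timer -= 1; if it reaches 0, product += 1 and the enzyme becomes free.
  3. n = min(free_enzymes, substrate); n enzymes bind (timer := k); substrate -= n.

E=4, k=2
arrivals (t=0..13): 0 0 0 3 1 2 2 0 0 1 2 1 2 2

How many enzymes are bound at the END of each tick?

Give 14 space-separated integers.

Answer: 0 0 0 3 4 3 4 2 0 1 3 3 3 4

Derivation:
t=0: arr=0 -> substrate=0 bound=0 product=0
t=1: arr=0 -> substrate=0 bound=0 product=0
t=2: arr=0 -> substrate=0 bound=0 product=0
t=3: arr=3 -> substrate=0 bound=3 product=0
t=4: arr=1 -> substrate=0 bound=4 product=0
t=5: arr=2 -> substrate=0 bound=3 product=3
t=6: arr=2 -> substrate=0 bound=4 product=4
t=7: arr=0 -> substrate=0 bound=2 product=6
t=8: arr=0 -> substrate=0 bound=0 product=8
t=9: arr=1 -> substrate=0 bound=1 product=8
t=10: arr=2 -> substrate=0 bound=3 product=8
t=11: arr=1 -> substrate=0 bound=3 product=9
t=12: arr=2 -> substrate=0 bound=3 product=11
t=13: arr=2 -> substrate=0 bound=4 product=12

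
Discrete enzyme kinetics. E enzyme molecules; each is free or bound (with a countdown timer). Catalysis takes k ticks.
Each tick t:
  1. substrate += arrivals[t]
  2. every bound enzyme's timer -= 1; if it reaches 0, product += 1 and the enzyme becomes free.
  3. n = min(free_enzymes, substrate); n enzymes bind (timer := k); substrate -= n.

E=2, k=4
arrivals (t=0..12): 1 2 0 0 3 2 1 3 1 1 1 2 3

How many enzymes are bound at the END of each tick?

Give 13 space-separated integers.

Answer: 1 2 2 2 2 2 2 2 2 2 2 2 2

Derivation:
t=0: arr=1 -> substrate=0 bound=1 product=0
t=1: arr=2 -> substrate=1 bound=2 product=0
t=2: arr=0 -> substrate=1 bound=2 product=0
t=3: arr=0 -> substrate=1 bound=2 product=0
t=4: arr=3 -> substrate=3 bound=2 product=1
t=5: arr=2 -> substrate=4 bound=2 product=2
t=6: arr=1 -> substrate=5 bound=2 product=2
t=7: arr=3 -> substrate=8 bound=2 product=2
t=8: arr=1 -> substrate=8 bound=2 product=3
t=9: arr=1 -> substrate=8 bound=2 product=4
t=10: arr=1 -> substrate=9 bound=2 product=4
t=11: arr=2 -> substrate=11 bound=2 product=4
t=12: arr=3 -> substrate=13 bound=2 product=5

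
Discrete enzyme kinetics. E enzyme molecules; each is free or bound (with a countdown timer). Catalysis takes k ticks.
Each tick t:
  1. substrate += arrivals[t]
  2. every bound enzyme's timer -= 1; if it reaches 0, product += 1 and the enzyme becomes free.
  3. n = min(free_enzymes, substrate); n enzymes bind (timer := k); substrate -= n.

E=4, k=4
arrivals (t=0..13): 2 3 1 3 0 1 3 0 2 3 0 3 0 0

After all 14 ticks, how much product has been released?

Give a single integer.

Answer: 12

Derivation:
t=0: arr=2 -> substrate=0 bound=2 product=0
t=1: arr=3 -> substrate=1 bound=4 product=0
t=2: arr=1 -> substrate=2 bound=4 product=0
t=3: arr=3 -> substrate=5 bound=4 product=0
t=4: arr=0 -> substrate=3 bound=4 product=2
t=5: arr=1 -> substrate=2 bound=4 product=4
t=6: arr=3 -> substrate=5 bound=4 product=4
t=7: arr=0 -> substrate=5 bound=4 product=4
t=8: arr=2 -> substrate=5 bound=4 product=6
t=9: arr=3 -> substrate=6 bound=4 product=8
t=10: arr=0 -> substrate=6 bound=4 product=8
t=11: arr=3 -> substrate=9 bound=4 product=8
t=12: arr=0 -> substrate=7 bound=4 product=10
t=13: arr=0 -> substrate=5 bound=4 product=12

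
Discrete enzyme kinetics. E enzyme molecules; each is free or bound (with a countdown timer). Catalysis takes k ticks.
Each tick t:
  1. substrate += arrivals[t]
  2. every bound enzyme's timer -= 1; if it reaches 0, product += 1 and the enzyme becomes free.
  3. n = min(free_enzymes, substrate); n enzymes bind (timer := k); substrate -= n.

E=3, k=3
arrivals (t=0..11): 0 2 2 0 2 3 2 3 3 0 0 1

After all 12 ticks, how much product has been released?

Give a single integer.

t=0: arr=0 -> substrate=0 bound=0 product=0
t=1: arr=2 -> substrate=0 bound=2 product=0
t=2: arr=2 -> substrate=1 bound=3 product=0
t=3: arr=0 -> substrate=1 bound=3 product=0
t=4: arr=2 -> substrate=1 bound=3 product=2
t=5: arr=3 -> substrate=3 bound=3 product=3
t=6: arr=2 -> substrate=5 bound=3 product=3
t=7: arr=3 -> substrate=6 bound=3 product=5
t=8: arr=3 -> substrate=8 bound=3 product=6
t=9: arr=0 -> substrate=8 bound=3 product=6
t=10: arr=0 -> substrate=6 bound=3 product=8
t=11: arr=1 -> substrate=6 bound=3 product=9

Answer: 9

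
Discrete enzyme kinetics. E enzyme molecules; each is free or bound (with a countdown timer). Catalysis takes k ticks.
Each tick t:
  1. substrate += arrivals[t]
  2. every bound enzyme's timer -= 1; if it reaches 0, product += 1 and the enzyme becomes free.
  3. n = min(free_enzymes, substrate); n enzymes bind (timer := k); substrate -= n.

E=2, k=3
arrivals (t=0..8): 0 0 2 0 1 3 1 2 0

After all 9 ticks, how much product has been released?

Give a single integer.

t=0: arr=0 -> substrate=0 bound=0 product=0
t=1: arr=0 -> substrate=0 bound=0 product=0
t=2: arr=2 -> substrate=0 bound=2 product=0
t=3: arr=0 -> substrate=0 bound=2 product=0
t=4: arr=1 -> substrate=1 bound=2 product=0
t=5: arr=3 -> substrate=2 bound=2 product=2
t=6: arr=1 -> substrate=3 bound=2 product=2
t=7: arr=2 -> substrate=5 bound=2 product=2
t=8: arr=0 -> substrate=3 bound=2 product=4

Answer: 4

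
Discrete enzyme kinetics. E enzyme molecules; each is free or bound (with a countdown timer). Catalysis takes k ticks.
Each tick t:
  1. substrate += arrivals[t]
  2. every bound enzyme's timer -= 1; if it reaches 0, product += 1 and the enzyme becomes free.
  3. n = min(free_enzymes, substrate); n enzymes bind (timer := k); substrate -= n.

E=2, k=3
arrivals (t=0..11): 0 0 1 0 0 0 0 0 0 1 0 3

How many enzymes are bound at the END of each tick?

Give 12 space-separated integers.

Answer: 0 0 1 1 1 0 0 0 0 1 1 2

Derivation:
t=0: arr=0 -> substrate=0 bound=0 product=0
t=1: arr=0 -> substrate=0 bound=0 product=0
t=2: arr=1 -> substrate=0 bound=1 product=0
t=3: arr=0 -> substrate=0 bound=1 product=0
t=4: arr=0 -> substrate=0 bound=1 product=0
t=5: arr=0 -> substrate=0 bound=0 product=1
t=6: arr=0 -> substrate=0 bound=0 product=1
t=7: arr=0 -> substrate=0 bound=0 product=1
t=8: arr=0 -> substrate=0 bound=0 product=1
t=9: arr=1 -> substrate=0 bound=1 product=1
t=10: arr=0 -> substrate=0 bound=1 product=1
t=11: arr=3 -> substrate=2 bound=2 product=1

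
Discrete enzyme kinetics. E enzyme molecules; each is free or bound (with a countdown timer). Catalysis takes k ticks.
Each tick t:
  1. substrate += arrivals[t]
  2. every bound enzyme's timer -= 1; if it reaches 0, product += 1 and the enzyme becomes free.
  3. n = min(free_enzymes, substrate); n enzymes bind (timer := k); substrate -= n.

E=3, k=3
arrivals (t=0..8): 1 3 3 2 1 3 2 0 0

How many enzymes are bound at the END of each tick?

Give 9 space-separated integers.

t=0: arr=1 -> substrate=0 bound=1 product=0
t=1: arr=3 -> substrate=1 bound=3 product=0
t=2: arr=3 -> substrate=4 bound=3 product=0
t=3: arr=2 -> substrate=5 bound=3 product=1
t=4: arr=1 -> substrate=4 bound=3 product=3
t=5: arr=3 -> substrate=7 bound=3 product=3
t=6: arr=2 -> substrate=8 bound=3 product=4
t=7: arr=0 -> substrate=6 bound=3 product=6
t=8: arr=0 -> substrate=6 bound=3 product=6

Answer: 1 3 3 3 3 3 3 3 3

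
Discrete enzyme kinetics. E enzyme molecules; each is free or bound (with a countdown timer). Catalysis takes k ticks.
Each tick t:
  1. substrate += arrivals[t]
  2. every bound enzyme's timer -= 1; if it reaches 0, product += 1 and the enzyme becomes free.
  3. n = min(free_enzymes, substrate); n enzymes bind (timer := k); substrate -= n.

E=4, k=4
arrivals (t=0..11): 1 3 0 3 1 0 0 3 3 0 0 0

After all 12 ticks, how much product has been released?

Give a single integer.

Answer: 8

Derivation:
t=0: arr=1 -> substrate=0 bound=1 product=0
t=1: arr=3 -> substrate=0 bound=4 product=0
t=2: arr=0 -> substrate=0 bound=4 product=0
t=3: arr=3 -> substrate=3 bound=4 product=0
t=4: arr=1 -> substrate=3 bound=4 product=1
t=5: arr=0 -> substrate=0 bound=4 product=4
t=6: arr=0 -> substrate=0 bound=4 product=4
t=7: arr=3 -> substrate=3 bound=4 product=4
t=8: arr=3 -> substrate=5 bound=4 product=5
t=9: arr=0 -> substrate=2 bound=4 product=8
t=10: arr=0 -> substrate=2 bound=4 product=8
t=11: arr=0 -> substrate=2 bound=4 product=8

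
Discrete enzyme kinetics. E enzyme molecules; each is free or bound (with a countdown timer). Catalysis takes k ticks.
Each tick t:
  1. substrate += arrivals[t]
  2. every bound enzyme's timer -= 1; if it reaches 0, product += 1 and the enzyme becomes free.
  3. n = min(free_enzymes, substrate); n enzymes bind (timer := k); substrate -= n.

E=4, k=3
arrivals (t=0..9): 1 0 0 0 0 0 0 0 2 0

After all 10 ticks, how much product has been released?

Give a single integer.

t=0: arr=1 -> substrate=0 bound=1 product=0
t=1: arr=0 -> substrate=0 bound=1 product=0
t=2: arr=0 -> substrate=0 bound=1 product=0
t=3: arr=0 -> substrate=0 bound=0 product=1
t=4: arr=0 -> substrate=0 bound=0 product=1
t=5: arr=0 -> substrate=0 bound=0 product=1
t=6: arr=0 -> substrate=0 bound=0 product=1
t=7: arr=0 -> substrate=0 bound=0 product=1
t=8: arr=2 -> substrate=0 bound=2 product=1
t=9: arr=0 -> substrate=0 bound=2 product=1

Answer: 1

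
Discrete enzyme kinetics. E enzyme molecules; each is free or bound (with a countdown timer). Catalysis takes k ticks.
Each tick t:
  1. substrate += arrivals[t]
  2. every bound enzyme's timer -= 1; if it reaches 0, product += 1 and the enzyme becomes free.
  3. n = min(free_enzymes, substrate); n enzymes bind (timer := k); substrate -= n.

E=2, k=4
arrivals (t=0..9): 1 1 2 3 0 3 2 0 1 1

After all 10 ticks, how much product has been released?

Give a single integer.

t=0: arr=1 -> substrate=0 bound=1 product=0
t=1: arr=1 -> substrate=0 bound=2 product=0
t=2: arr=2 -> substrate=2 bound=2 product=0
t=3: arr=3 -> substrate=5 bound=2 product=0
t=4: arr=0 -> substrate=4 bound=2 product=1
t=5: arr=3 -> substrate=6 bound=2 product=2
t=6: arr=2 -> substrate=8 bound=2 product=2
t=7: arr=0 -> substrate=8 bound=2 product=2
t=8: arr=1 -> substrate=8 bound=2 product=3
t=9: arr=1 -> substrate=8 bound=2 product=4

Answer: 4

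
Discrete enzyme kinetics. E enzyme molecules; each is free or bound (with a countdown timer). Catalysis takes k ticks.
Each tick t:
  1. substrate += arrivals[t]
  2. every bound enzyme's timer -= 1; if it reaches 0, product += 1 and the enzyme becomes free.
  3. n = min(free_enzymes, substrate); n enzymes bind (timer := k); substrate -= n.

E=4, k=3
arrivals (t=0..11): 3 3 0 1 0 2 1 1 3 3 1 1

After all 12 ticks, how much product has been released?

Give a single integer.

Answer: 12

Derivation:
t=0: arr=3 -> substrate=0 bound=3 product=0
t=1: arr=3 -> substrate=2 bound=4 product=0
t=2: arr=0 -> substrate=2 bound=4 product=0
t=3: arr=1 -> substrate=0 bound=4 product=3
t=4: arr=0 -> substrate=0 bound=3 product=4
t=5: arr=2 -> substrate=1 bound=4 product=4
t=6: arr=1 -> substrate=0 bound=3 product=7
t=7: arr=1 -> substrate=0 bound=4 product=7
t=8: arr=3 -> substrate=2 bound=4 product=8
t=9: arr=3 -> substrate=3 bound=4 product=10
t=10: arr=1 -> substrate=3 bound=4 product=11
t=11: arr=1 -> substrate=3 bound=4 product=12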